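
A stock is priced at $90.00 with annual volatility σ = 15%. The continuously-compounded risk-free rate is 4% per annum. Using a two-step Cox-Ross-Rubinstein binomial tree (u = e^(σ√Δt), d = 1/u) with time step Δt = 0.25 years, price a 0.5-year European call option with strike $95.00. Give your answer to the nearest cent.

$2.82

CRR parameters: u = e^(σ√Δt) = e^(0.15·√0.25) = 1.0779, d = 1/u = 0.9277
Per-period rate: rΔt = 0.04·0.25 = 0.01, so R = e^0.01 = 1.0101
Risk-neutral probability p = (e^0.01 − 0.9277)/(1.0779 − 0.9277) = 0.0823/0.1501 = 0.5482
Terminal stock prices: S_uu = 104.6, S_ud = 90, S_dd = 77.46
Terminal payoffs (S − K): max(9.565, 0) = 9.565, max(-5, 0) = 0, max(-17.54, 0) = 0
Node u (S = 97.01): V_u = e^(−0.01)·[0.5482·9.5651 + 0.4518·0.0000] = 5.1914
Node d (S = 83.5): V_d = e^(−0.01)·[0.5482·0.0000 + 0.4518·0.0000] = 0.0000
Node 0 (S = 90): V_0 = e^(−0.01)·[0.5482·5.1914 + 0.4518·0.0000] = 2.8176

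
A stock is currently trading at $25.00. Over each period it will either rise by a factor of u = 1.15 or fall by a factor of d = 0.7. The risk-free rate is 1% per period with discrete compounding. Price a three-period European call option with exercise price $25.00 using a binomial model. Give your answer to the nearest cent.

Risk-neutral probability p = (1 + 0.01 − 0.7)/(1.15 − 0.7) = 0.3100/0.4500 = 0.6889
Terminal stock prices: S_uuu = 38.02, S_uud = 23.14, S_udd = 14.09, S_ddd = 8.575
Terminal payoffs (S − K): max(13.02, 0) = 13.02, max(-1.856, 0) = 0, max(-10.91, 0) = 0, max(-16.43, 0) = 0
Node uu (S = 33.06): V_uu = 1/1.01·[0.6889·13.0219 + 0.3111·0.0000] = 8.8818
Node ud (S = 20.12): V_ud = 1/1.01·[0.6889·0.0000 + 0.3111·0.0000] = 0.0000
Node dd (S = 12.25): V_dd = 1/1.01·[0.6889·0.0000 + 0.3111·0.0000] = 0.0000
Node u (S = 28.75): V_u = 1/1.01·[0.6889·8.8818 + 0.3111·0.0000] = 6.0580
Node d (S = 17.5): V_d = 1/1.01·[0.6889·0.0000 + 0.3111·0.0000] = 0.0000
Node 0 (S = 25): V_0 = 1/1.01·[0.6889·6.0580 + 0.3111·0.0000] = 4.1320

$4.13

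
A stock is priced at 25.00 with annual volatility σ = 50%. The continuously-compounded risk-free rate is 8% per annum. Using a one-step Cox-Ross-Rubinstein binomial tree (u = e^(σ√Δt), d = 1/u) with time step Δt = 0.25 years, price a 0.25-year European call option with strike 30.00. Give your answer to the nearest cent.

0.98

CRR parameters: u = e^(σ√Δt) = e^(0.5·√0.25) = 1.2840, d = 1/u = 0.7788
Per-period rate: rΔt = 0.08·0.25 = 0.02, so R = e^0.02 = 1.0202
Risk-neutral probability p = (e^0.02 − 0.7788)/(1.2840 − 0.7788) = 0.2414/0.5052 = 0.4778
Terminal stock prices: S_u = 32.1, S_d = 19.47
Terminal payoffs (S − K): max(2.101, 0) = 2.101, max(-10.53, 0) = 0
Node 0 (S = 25): V_0 = e^(−0.02)·[0.4778·2.1006 + 0.5222·0.0000] = 0.9838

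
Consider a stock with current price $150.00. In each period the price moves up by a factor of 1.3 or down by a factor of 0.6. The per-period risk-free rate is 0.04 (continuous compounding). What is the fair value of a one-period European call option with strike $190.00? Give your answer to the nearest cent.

$3.03

Risk-neutral probability p = (e^0.04 − 0.6)/(1.3 − 0.6) = 0.4408/0.7000 = 0.6297
Terminal stock prices: S_u = 195, S_d = 90
Terminal payoffs (S − K): max(5, 0) = 5, max(-100, 0) = 0
Node 0 (S = 150): V_0 = e^(−0.04)·[0.6297·5.0000 + 0.3703·0.0000] = 3.0252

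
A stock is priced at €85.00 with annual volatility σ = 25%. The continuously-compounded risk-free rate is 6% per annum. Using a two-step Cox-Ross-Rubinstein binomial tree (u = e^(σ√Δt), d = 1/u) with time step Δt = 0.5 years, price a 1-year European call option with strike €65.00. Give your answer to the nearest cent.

€24.84

CRR parameters: u = e^(σ√Δt) = e^(0.25·√0.5) = 1.1934, d = 1/u = 0.8380
Per-period rate: rΔt = 0.06·0.5 = 0.03, so R = e^0.03 = 1.0305
Risk-neutral probability p = (e^0.03 − 0.8380)/(1.1934 − 0.8380) = 0.1925/0.3554 = 0.5416
Terminal stock prices: S_uu = 121.1, S_ud = 85, S_dd = 59.69
Terminal payoffs (S − K): max(56.05, 0) = 56.05, max(20, 0) = 20, max(-5.314, 0) = 0
Node u (S = 101.4): V_u = e^(−0.03)·[0.5416·56.0501 + 0.4584·20.0000] = 38.3570
Node d (S = 71.23): V_d = e^(−0.03)·[0.5416·20.0000 + 0.4584·0.0000] = 10.5121
Node 0 (S = 85): V_0 = e^(−0.03)·[0.5416·38.3570 + 0.4584·10.5121] = 24.8369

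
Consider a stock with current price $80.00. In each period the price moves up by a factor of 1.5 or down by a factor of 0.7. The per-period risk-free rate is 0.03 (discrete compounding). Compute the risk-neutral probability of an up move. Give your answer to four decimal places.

Risk-neutral probability p = (1 + 0.03 − 0.7)/(1.5 − 0.7) = 0.3300/0.8000 = 0.4125

p = 0.4125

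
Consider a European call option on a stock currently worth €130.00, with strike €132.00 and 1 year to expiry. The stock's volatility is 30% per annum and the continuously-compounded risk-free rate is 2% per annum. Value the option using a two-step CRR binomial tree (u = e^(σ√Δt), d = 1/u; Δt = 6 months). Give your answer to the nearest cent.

CRR parameters: u = e^(σ√Δt) = e^(0.3·√0.5) = 1.2363, d = 1/u = 0.8089
Per-period rate: rΔt = 0.02·0.5 = 0.01, so R = e^0.01 = 1.0101
Risk-neutral probability p = (e^0.01 − 0.8089)/(1.2363 − 0.8089) = 0.2012/0.4275 = 0.4707
Terminal stock prices: S_uu = 198.7, S_ud = 130, S_dd = 85.05
Terminal payoffs (S − K): max(66.7, 0) = 66.7, max(-2, 0) = 0, max(-46.95, 0) = 0
Node u (S = 160.7): V_u = e^(−0.01)·[0.4707·66.7005 + 0.5293·0.0000] = 31.0820
Node d (S = 105.2): V_d = e^(−0.01)·[0.4707·0.0000 + 0.5293·0.0000] = 0.0000
Node 0 (S = 130): V_0 = e^(−0.01)·[0.4707·31.0820 + 0.5293·0.0000] = 14.4840

€14.48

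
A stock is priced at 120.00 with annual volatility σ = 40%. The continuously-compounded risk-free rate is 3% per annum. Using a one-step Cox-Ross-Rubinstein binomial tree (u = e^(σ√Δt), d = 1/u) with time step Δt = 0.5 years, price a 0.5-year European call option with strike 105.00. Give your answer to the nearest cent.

24.37

CRR parameters: u = e^(σ√Δt) = e^(0.4·√0.5) = 1.3269, d = 1/u = 0.7536
Per-period rate: rΔt = 0.03·0.5 = 0.015, so R = e^0.015 = 1.0151
Risk-neutral probability p = (e^0.015 − 0.7536)/(1.3269 − 0.7536) = 0.2615/0.5733 = 0.4561
Terminal stock prices: S_u = 159.2, S_d = 90.44
Terminal payoffs (S − K): max(54.23, 0) = 54.23, max(-14.56, 0) = 0
Node 0 (S = 120): V_0 = e^(−0.015)·[0.4561·54.2276 + 0.5439·0.0000] = 24.3661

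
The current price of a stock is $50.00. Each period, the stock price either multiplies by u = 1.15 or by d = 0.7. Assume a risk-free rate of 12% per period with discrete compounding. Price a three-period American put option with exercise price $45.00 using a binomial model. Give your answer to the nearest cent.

$0.83

Risk-neutral probability p = (1 + 0.12 − 0.7)/(1.15 − 0.7) = 0.4200/0.4500 = 0.9333
Terminal stock prices: S_uuu = 76.04, S_uud = 46.29, S_udd = 28.17, S_ddd = 17.15
Terminal payoffs (K − S): max(-31.04, 0) = 0, max(-1.287, 0) = 0, max(16.83, 0) = 16.83, max(27.85, 0) = 27.85
Node uu (S = 66.12): continuation = 1/1.12·[0.9333·0.0000 + 0.0667·0.0000] = 0.0000; exercise value = 0.0000 ≤ continuation, so V_uu = 0.0000
Node ud (S = 40.25): continuation = 1/1.12·[0.9333·0.0000 + 0.0667·16.8250] = 1.0015; exercise value = 4.7500 > continuation, so V_ud = 4.7500 (exercise)
Node dd (S = 24.5): continuation = 1/1.12·[0.9333·16.8250 + 0.0667·27.8500] = 15.6786; exercise value = 20.5000 > continuation, so V_dd = 20.5000 (exercise)
Node u (S = 57.5): continuation = 1/1.12·[0.9333·0.0000 + 0.0667·4.7500] = 0.2827; exercise value = 0.0000 ≤ continuation, so V_u = 0.2827
Node d (S = 35): continuation = 1/1.12·[0.9333·4.7500 + 0.0667·20.5000] = 5.1786; exercise value = 10.0000 > continuation, so V_d = 10.0000 (exercise)
Node 0 (S = 50): continuation = 1/1.12·[0.9333·0.2827 + 0.0667·10.0000] = 0.8309; exercise value = 0.0000 ≤ continuation, so V_0 = 0.8309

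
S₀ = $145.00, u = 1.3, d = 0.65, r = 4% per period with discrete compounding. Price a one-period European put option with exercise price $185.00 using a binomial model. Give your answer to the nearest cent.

Risk-neutral probability p = (1 + 0.04 − 0.65)/(1.3 − 0.65) = 0.3900/0.6500 = 0.6000
Terminal stock prices: S_u = 188.5, S_d = 94.25
Terminal payoffs (K − S): max(-3.5, 0) = 0, max(90.75, 0) = 90.75
Node 0 (S = 145): V_0 = 1/1.04·[0.6000·0.0000 + 0.4000·90.7500] = 34.9038

$34.90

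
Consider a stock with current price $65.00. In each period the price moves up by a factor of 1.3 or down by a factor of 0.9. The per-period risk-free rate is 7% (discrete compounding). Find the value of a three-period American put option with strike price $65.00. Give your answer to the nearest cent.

Risk-neutral probability p = (1 + 0.07 − 0.9)/(1.3 − 0.9) = 0.1700/0.4000 = 0.4250
Terminal stock prices: S_uuu = 142.8, S_uud = 98.87, S_udd = 68.45, S_ddd = 47.39
Terminal payoffs (K − S): max(-77.81, 0) = 0, max(-33.87, 0) = 0, max(-3.445, 0) = 0, max(17.61, 0) = 17.61
Node uu (S = 109.9): continuation = 1/1.07·[0.4250·0.0000 + 0.5750·0.0000] = 0.0000; exercise value = 0.0000 ≤ continuation, so V_uu = 0.0000
Node ud (S = 76.05): continuation = 1/1.07·[0.4250·0.0000 + 0.5750·0.0000] = 0.0000; exercise value = 0.0000 ≤ continuation, so V_ud = 0.0000
Node dd (S = 52.65): continuation = 1/1.07·[0.4250·0.0000 + 0.5750·17.6150] = 9.4660; exercise value = 12.3500 > continuation, so V_dd = 12.3500 (exercise)
Node u (S = 84.5): continuation = 1/1.07·[0.4250·0.0000 + 0.5750·0.0000] = 0.0000; exercise value = 0.0000 ≤ continuation, so V_u = 0.0000
Node d (S = 58.5): continuation = 1/1.07·[0.4250·0.0000 + 0.5750·12.3500] = 6.6367; exercise value = 6.5000 ≤ continuation, so V_d = 6.6367
Node 0 (S = 65): continuation = 1/1.07·[0.4250·0.0000 + 0.5750·6.6367] = 3.5664; exercise value = 0.0000 ≤ continuation, so V_0 = 3.5664

$3.57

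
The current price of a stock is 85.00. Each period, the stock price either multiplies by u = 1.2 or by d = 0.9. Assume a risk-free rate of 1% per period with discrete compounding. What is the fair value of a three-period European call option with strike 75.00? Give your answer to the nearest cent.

Risk-neutral probability p = (1 + 0.01 − 0.9)/(1.2 − 0.9) = 0.1100/0.3000 = 0.3667
Terminal stock prices: S_uuu = 146.9, S_uud = 110.2, S_udd = 82.62, S_ddd = 61.97
Terminal payoffs (S − K): max(71.88, 0) = 71.88, max(35.16, 0) = 35.16, max(7.62, 0) = 7.62, max(-13.03, 0) = 0
Node uu (S = 122.4): V_uu = 1/1.01·[0.3667·71.8800 + 0.6333·35.1600] = 48.1426
Node ud (S = 91.8): V_ud = 1/1.01·[0.3667·35.1600 + 0.6333·7.6200] = 17.5426
Node dd (S = 68.85): V_dd = 1/1.01·[0.3667·7.6200 + 0.6333·0.0000] = 2.7663
Node u (S = 102): V_u = 1/1.01·[0.3667·48.1426 + 0.6333·17.5426] = 28.4778
Node d (S = 76.5): V_d = 1/1.01·[0.3667·17.5426 + 0.6333·2.7663] = 8.1033
Node 0 (S = 85): V_0 = 1/1.01·[0.3667·28.4778 + 0.6333·8.1033] = 15.4197

15.42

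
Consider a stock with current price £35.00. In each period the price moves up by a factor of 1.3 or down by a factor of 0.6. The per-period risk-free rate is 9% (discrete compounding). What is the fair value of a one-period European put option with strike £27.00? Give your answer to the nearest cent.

£1.65

Risk-neutral probability p = (1 + 0.09 − 0.6)/(1.3 − 0.6) = 0.4900/0.7000 = 0.7000
Terminal stock prices: S_u = 45.5, S_d = 21
Terminal payoffs (K − S): max(-18.5, 0) = 0, max(6, 0) = 6
Node 0 (S = 35): V_0 = 1/1.09·[0.7000·0.0000 + 0.3000·6.0000] = 1.6514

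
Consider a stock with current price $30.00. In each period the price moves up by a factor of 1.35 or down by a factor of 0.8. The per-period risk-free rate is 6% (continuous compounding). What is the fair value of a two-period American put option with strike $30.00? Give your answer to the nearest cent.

$2.96

Risk-neutral probability p = (e^0.06 − 0.8)/(1.35 − 0.8) = 0.2618/0.5500 = 0.4761
Terminal stock prices: S_uu = 54.68, S_ud = 32.4, S_dd = 19.2
Terminal payoffs (K − S): max(-24.68, 0) = 0, max(-2.4, 0) = 0, max(10.8, 0) = 10.8
Node u (S = 40.5): continuation = e^(−0.06)·[0.4761·0.0000 + 0.5239·0.0000] = 0.0000; exercise value = 0.0000 ≤ continuation, so V_u = 0.0000
Node d (S = 24): continuation = e^(−0.06)·[0.4761·0.0000 + 0.5239·10.8000] = 5.3290; exercise value = 6.0000 > continuation, so V_d = 6.0000 (exercise)
Node 0 (S = 30): continuation = e^(−0.06)·[0.4761·0.0000 + 0.5239·6.0000] = 2.9605; exercise value = 0.0000 ≤ continuation, so V_0 = 2.9605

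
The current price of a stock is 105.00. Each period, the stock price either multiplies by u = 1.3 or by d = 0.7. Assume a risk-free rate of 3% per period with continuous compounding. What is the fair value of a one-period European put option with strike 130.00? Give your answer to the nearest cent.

Risk-neutral probability p = (e^0.03 − 0.7)/(1.3 − 0.7) = 0.3305/0.6000 = 0.5508
Terminal stock prices: S_u = 136.5, S_d = 73.5
Terminal payoffs (K − S): max(-6.5, 0) = 0, max(56.5, 0) = 56.5
Node 0 (S = 105): V_0 = e^(−0.03)·[0.5508·0.0000 + 0.4492·56.5000] = 24.6320

24.63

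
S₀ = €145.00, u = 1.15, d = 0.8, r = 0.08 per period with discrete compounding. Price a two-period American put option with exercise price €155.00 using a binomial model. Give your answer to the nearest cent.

€10.19

Risk-neutral probability p = (1 + 0.08 − 0.8)/(1.15 − 0.8) = 0.2800/0.3500 = 0.8000
Terminal stock prices: S_uu = 191.8, S_ud = 133.4, S_dd = 92.8
Terminal payoffs (K − S): max(-36.76, 0) = 0, max(21.6, 0) = 21.6, max(62.2, 0) = 62.2
Node u (S = 166.8): continuation = 1/1.08·[0.8000·0.0000 + 0.2000·21.6000] = 4.0000; exercise value = 0.0000 ≤ continuation, so V_u = 4.0000
Node d (S = 116): continuation = 1/1.08·[0.8000·21.6000 + 0.2000·62.2000] = 27.5185; exercise value = 39.0000 > continuation, so V_d = 39.0000 (exercise)
Node 0 (S = 145): continuation = 1/1.08·[0.8000·4.0000 + 0.2000·39.0000] = 10.1852; exercise value = 10.0000 ≤ continuation, so V_0 = 10.1852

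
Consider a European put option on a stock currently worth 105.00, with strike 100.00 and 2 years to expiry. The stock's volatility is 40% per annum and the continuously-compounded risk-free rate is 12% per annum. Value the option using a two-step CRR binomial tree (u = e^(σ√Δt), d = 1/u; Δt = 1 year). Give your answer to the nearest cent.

CRR parameters: u = e^(σ√Δt) = e^(0.4·√1) = 1.4918, d = 1/u = 0.6703
Per-period rate: rΔt = 0.12·1 = 0.12, so R = e^0.12 = 1.1275
Risk-neutral probability p = (e^0.12 − 0.6703)/(1.4918 − 0.6703) = 0.4572/0.8215 = 0.5565
Terminal stock prices: S_uu = 233.7, S_ud = 105, S_dd = 47.18
Terminal payoffs (K − S): max(-133.7, 0) = 0, max(-5, 0) = 0, max(52.82, 0) = 52.82
Node u (S = 156.6): V_u = e^(−0.12)·[0.5565·0.0000 + 0.4435·0.0000] = 0.0000
Node d (S = 70.38): V_d = e^(−0.12)·[0.5565·0.0000 + 0.4435·52.8205] = 20.7763
Node 0 (S = 105): V_0 = e^(−0.12)·[0.5565·0.0000 + 0.4435·20.7763] = 8.1721

8.17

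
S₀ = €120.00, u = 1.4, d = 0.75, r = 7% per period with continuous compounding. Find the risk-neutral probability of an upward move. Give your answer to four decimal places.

Risk-neutral probability p = (e^0.07 − 0.75)/(1.4 − 0.75) = 0.3225/0.6500 = 0.4962

p = 0.4962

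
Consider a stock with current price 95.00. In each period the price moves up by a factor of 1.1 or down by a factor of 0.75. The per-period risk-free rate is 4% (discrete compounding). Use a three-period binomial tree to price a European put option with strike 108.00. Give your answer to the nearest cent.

Risk-neutral probability p = (1 + 0.04 − 0.75)/(1.1 − 0.75) = 0.2900/0.3500 = 0.8286
Terminal stock prices: S_uuu = 126.4, S_uud = 86.21, S_udd = 58.78, S_ddd = 40.08
Terminal payoffs (K − S): max(-18.45, 0) = 0, max(21.79, 0) = 21.79, max(49.22, 0) = 49.22, max(67.92, 0) = 67.92
Node uu (S = 115): V_uu = 1/1.04·[0.8286·0.0000 + 0.1714·21.7875] = 3.5913
Node ud (S = 78.38): V_ud = 1/1.04·[0.8286·21.7875 + 0.1714·49.2187] = 25.4712
Node dd (S = 53.44): V_dd = 1/1.04·[0.8286·49.2187 + 0.1714·67.9219] = 50.4087
Node u (S = 104.5): V_u = 1/1.04·[0.8286·3.5913 + 0.1714·25.4712] = 7.0598
Node d (S = 71.25): V_d = 1/1.04·[0.8286·25.4712 + 0.1714·50.4087] = 28.6021
Node 0 (S = 95): V_0 = 1/1.04·[0.8286·7.0598 + 0.1714·28.6021] = 10.3392

10.34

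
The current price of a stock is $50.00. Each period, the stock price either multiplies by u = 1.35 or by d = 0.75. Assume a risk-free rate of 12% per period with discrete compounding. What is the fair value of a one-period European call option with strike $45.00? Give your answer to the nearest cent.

Risk-neutral probability p = (1 + 0.12 − 0.75)/(1.35 − 0.75) = 0.3700/0.6000 = 0.6167
Terminal stock prices: S_u = 67.5, S_d = 37.5
Terminal payoffs (S − K): max(22.5, 0) = 22.5, max(-7.5, 0) = 0
Node 0 (S = 50): V_0 = 1/1.12·[0.6167·22.5000 + 0.3833·0.0000] = 12.3884

$12.39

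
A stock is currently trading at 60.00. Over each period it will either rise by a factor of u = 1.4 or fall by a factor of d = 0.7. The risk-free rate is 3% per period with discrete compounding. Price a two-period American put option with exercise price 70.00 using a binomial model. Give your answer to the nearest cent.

17.00

Risk-neutral probability p = (1 + 0.03 − 0.7)/(1.4 − 0.7) = 0.3300/0.7000 = 0.4714
Terminal stock prices: S_uu = 117.6, S_ud = 58.8, S_dd = 29.4
Terminal payoffs (K − S): max(-47.6, 0) = 0, max(11.2, 0) = 11.2, max(40.6, 0) = 40.6
Node u (S = 84): continuation = 1/1.03·[0.4714·0.0000 + 0.5286·11.2000] = 5.7476; exercise value = 0.0000 ≤ continuation, so V_u = 5.7476
Node d (S = 42): continuation = 1/1.03·[0.4714·11.2000 + 0.5286·40.6000] = 25.9612; exercise value = 28.0000 > continuation, so V_d = 28.0000 (exercise)
Node 0 (S = 60): continuation = 1/1.03·[0.4714·5.7476 + 0.5286·28.0000] = 16.9996; exercise value = 10.0000 ≤ continuation, so V_0 = 16.9996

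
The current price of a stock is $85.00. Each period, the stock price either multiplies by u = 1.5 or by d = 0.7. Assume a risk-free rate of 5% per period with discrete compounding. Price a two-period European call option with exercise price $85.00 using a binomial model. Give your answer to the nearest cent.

$20.34

Risk-neutral probability p = (1 + 0.05 − 0.7)/(1.5 − 0.7) = 0.3500/0.8000 = 0.4375
Terminal stock prices: S_uu = 191.2, S_ud = 89.25, S_dd = 41.65
Terminal payoffs (S − K): max(106.2, 0) = 106.2, max(4.25, 0) = 4.25, max(-43.35, 0) = 0
Node u (S = 127.5): V_u = 1/1.05·[0.4375·106.2500 + 0.5625·4.2500] = 46.5476
Node d (S = 59.5): V_d = 1/1.05·[0.4375·4.2500 + 0.5625·0.0000] = 1.7708
Node 0 (S = 85): V_0 = 1/1.05·[0.4375·46.5476 + 0.5625·1.7708] = 20.3435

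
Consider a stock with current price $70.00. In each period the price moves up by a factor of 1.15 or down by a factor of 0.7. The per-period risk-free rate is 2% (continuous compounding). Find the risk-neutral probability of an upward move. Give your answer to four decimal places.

p = 0.7116

Risk-neutral probability p = (e^0.02 − 0.7)/(1.15 − 0.7) = 0.3202/0.4500 = 0.7116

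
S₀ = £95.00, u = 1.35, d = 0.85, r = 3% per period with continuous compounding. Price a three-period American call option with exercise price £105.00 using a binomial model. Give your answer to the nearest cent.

£15.16

Risk-neutral probability p = (e^0.03 − 0.85)/(1.35 − 0.85) = 0.1805/0.5000 = 0.3609
Terminal stock prices: S_uuu = 233.7, S_uud = 147.2, S_udd = 92.66, S_ddd = 58.34
Terminal payoffs (S − K): max(128.7, 0) = 128.7, max(42.17, 0) = 42.17, max(-12.34, 0) = 0, max(-46.66, 0) = 0
Node uu (S = 173.1): continuation = e^(−0.03)·[0.3609·128.7356 + 0.6391·42.1669] = 71.2407; exercise value = 68.1375 ≤ continuation, so V_uu = 71.2407
Node ud (S = 109): continuation = e^(−0.03)·[0.3609·42.1669 + 0.6391·0.0000] = 14.7686; exercise value = 4.0125 ≤ continuation, so V_ud = 14.7686
Node dd (S = 68.64): continuation = e^(−0.03)·[0.3609·0.0000 + 0.6391·0.0000] = 0.0000; exercise value = 0.0000 ≤ continuation, so V_dd = 0.0000
Node u (S = 128.2): continuation = e^(−0.03)·[0.3609·71.2407 + 0.6391·14.7686] = 34.1111; exercise value = 23.2500 ≤ continuation, so V_u = 34.1111
Node d (S = 80.75): continuation = e^(−0.03)·[0.3609·14.7686 + 0.6391·0.0000] = 5.1726; exercise value = 0.0000 ≤ continuation, so V_d = 5.1726
Node 0 (S = 95): continuation = e^(−0.03)·[0.3609·34.1111 + 0.6391·5.1726] = 15.1552; exercise value = 0.0000 ≤ continuation, so V_0 = 15.1552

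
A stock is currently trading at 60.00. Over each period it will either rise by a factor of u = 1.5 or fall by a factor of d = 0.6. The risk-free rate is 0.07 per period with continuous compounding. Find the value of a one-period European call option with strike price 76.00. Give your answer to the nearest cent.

Risk-neutral probability p = (e^0.07 − 0.6)/(1.5 − 0.6) = 0.4725/0.9000 = 0.5250
Terminal stock prices: S_u = 90, S_d = 36
Terminal payoffs (S − K): max(14, 0) = 14, max(-40, 0) = 0
Node 0 (S = 60): V_0 = e^(−0.07)·[0.5250·14.0000 + 0.4750·0.0000] = 6.8532

6.85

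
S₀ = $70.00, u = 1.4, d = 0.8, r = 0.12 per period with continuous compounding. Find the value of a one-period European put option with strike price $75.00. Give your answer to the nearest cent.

$7.65

Risk-neutral probability p = (e^0.12 − 0.8)/(1.4 − 0.8) = 0.3275/0.6000 = 0.5458
Terminal stock prices: S_u = 98, S_d = 56
Terminal payoffs (K − S): max(-23, 0) = 0, max(19, 0) = 19
Node 0 (S = 70): V_0 = e^(−0.12)·[0.5458·0.0000 + 0.4542·19.0000] = 7.6535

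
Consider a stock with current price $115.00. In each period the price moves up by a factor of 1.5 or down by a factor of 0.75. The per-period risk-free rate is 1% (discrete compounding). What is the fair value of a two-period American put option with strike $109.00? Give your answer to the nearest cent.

Risk-neutral probability p = (1 + 0.01 − 0.75)/(1.5 − 0.75) = 0.2600/0.7500 = 0.3467
Terminal stock prices: S_uu = 258.8, S_ud = 129.4, S_dd = 64.69
Terminal payoffs (K − S): max(-149.8, 0) = 0, max(-20.38, 0) = 0, max(44.31, 0) = 44.31
Node u (S = 172.5): continuation = 1/1.01·[0.3467·0.0000 + 0.6533·0.0000] = 0.0000; exercise value = 0.0000 ≤ continuation, so V_u = 0.0000
Node d (S = 86.25): continuation = 1/1.01·[0.3467·0.0000 + 0.6533·44.3125] = 28.6642; exercise value = 22.7500 ≤ continuation, so V_d = 28.6642
Node 0 (S = 115): continuation = 1/1.01·[0.3467·0.0000 + 0.6533·28.6642] = 18.5419; exercise value = 0.0000 ≤ continuation, so V_0 = 18.5419

$18.54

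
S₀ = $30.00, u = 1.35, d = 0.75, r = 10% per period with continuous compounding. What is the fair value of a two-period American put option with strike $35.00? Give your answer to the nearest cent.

Risk-neutral probability p = (e^0.1 − 0.75)/(1.35 − 0.75) = 0.3552/0.6000 = 0.5920
Terminal stock prices: S_uu = 54.68, S_ud = 30.38, S_dd = 16.88
Terminal payoffs (K − S): max(-19.68, 0) = 0, max(4.625, 0) = 4.625, max(18.12, 0) = 18.12
Node u (S = 40.5): continuation = e^(−0.1)·[0.5920·0.0000 + 0.4080·4.6250] = 1.7076; exercise value = 0.0000 ≤ continuation, so V_u = 1.7076
Node d (S = 22.5): continuation = e^(−0.1)·[0.5920·4.6250 + 0.4080·18.1250] = 9.1693; exercise value = 12.5000 > continuation, so V_d = 12.5000 (exercise)
Node 0 (S = 30): continuation = e^(−0.1)·[0.5920·1.7076 + 0.4080·12.5000] = 5.5299; exercise value = 5.0000 ≤ continuation, so V_0 = 5.5299

$5.53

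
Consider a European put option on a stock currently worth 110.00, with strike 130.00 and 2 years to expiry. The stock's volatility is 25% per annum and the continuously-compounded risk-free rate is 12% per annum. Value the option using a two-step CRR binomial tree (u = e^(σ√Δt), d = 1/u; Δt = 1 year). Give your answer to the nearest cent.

CRR parameters: u = e^(σ√Δt) = e^(0.25·√1) = 1.2840, d = 1/u = 0.7788
Per-period rate: rΔt = 0.12·1 = 0.12, so R = e^0.12 = 1.1275
Risk-neutral probability p = (e^0.12 − 0.7788)/(1.2840 − 0.7788) = 0.3487/0.5052 = 0.6902
Terminal stock prices: S_uu = 181.4, S_ud = 110, S_dd = 66.72
Terminal payoffs (K − S): max(-51.36, 0) = 0, max(20, 0) = 20, max(63.28, 0) = 63.28
Node u (S = 141.2): V_u = e^(−0.12)·[0.6902·0.0000 + 0.3098·20.0000] = 5.4957
Node d (S = 85.67): V_d = e^(−0.12)·[0.6902·20.0000 + 0.3098·63.2816] = 29.6316
Node 0 (S = 110): V_0 = e^(−0.12)·[0.6902·5.4957 + 0.3098·29.6316] = 11.5064

11.51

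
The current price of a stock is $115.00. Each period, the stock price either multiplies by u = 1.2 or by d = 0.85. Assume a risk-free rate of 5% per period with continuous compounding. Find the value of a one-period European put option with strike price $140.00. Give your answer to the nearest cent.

Risk-neutral probability p = (e^0.05 − 0.85)/(1.2 − 0.85) = 0.2013/0.3500 = 0.5751
Terminal stock prices: S_u = 138, S_d = 97.75
Terminal payoffs (K − S): max(2, 0) = 2, max(42.25, 0) = 42.25
Node 0 (S = 115): V_0 = e^(−0.05)·[0.5751·2.0000 + 0.4249·42.2500] = 18.1721

$18.17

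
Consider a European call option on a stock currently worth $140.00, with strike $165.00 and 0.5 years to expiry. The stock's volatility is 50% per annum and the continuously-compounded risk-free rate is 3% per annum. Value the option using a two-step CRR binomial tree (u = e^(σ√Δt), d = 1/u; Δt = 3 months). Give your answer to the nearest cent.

CRR parameters: u = e^(σ√Δt) = e^(0.5·√0.25) = 1.2840, d = 1/u = 0.7788
Per-period rate: rΔt = 0.03·0.25 = 0.0075, so R = e^0.0075 = 1.0075
Risk-neutral probability p = (e^0.0075 − 0.7788)/(1.2840 − 0.7788) = 0.2287/0.5052 = 0.4527
Terminal stock prices: S_uu = 230.8, S_ud = 140, S_dd = 84.91
Terminal payoffs (S − K): max(65.82, 0) = 65.82, max(-25, 0) = 0, max(-80.09, 0) = 0
Node u (S = 179.8): V_u = e^(−0.0075)·[0.4527·65.8210 + 0.5473·0.0000] = 29.5761
Node d (S = 109): V_d = e^(−0.0075)·[0.4527·0.0000 + 0.5473·0.0000] = 0.0000
Node 0 (S = 140): V_0 = e^(−0.0075)·[0.4527·29.5761 + 0.5473·0.0000] = 13.2898

$13.29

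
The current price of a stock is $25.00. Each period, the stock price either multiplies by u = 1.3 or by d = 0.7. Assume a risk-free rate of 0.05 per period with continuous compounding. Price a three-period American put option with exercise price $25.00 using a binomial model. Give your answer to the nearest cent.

$3.74

Risk-neutral probability p = (e^0.05 − 0.7)/(1.3 − 0.7) = 0.3513/0.6000 = 0.5855
Terminal stock prices: S_uuu = 54.93, S_uud = 29.58, S_udd = 15.92, S_ddd = 8.575
Terminal payoffs (K − S): max(-29.93, 0) = 0, max(-4.575, 0) = 0, max(9.075, 0) = 9.075, max(16.43, 0) = 16.43
Node uu (S = 42.25): continuation = e^(−0.05)·[0.5855·0.0000 + 0.4145·0.0000] = 0.0000; exercise value = 0.0000 ≤ continuation, so V_uu = 0.0000
Node ud (S = 22.75): continuation = e^(−0.05)·[0.5855·0.0000 + 0.4145·9.0750] = 3.5785; exercise value = 2.2500 ≤ continuation, so V_ud = 3.5785
Node dd (S = 12.25): continuation = e^(−0.05)·[0.5855·9.0750 + 0.4145·16.4250] = 11.5307; exercise value = 12.7500 > continuation, so V_dd = 12.7500 (exercise)
Node u (S = 32.5): continuation = e^(−0.05)·[0.5855·0.0000 + 0.4145·3.5785] = 1.4111; exercise value = 0.0000 ≤ continuation, so V_u = 1.4111
Node d (S = 17.5): continuation = e^(−0.05)·[0.5855·3.5785 + 0.4145·12.7500] = 7.0206; exercise value = 7.5000 > continuation, so V_d = 7.5000 (exercise)
Node 0 (S = 25): continuation = e^(−0.05)·[0.5855·1.4111 + 0.4145·7.5000] = 3.7433; exercise value = 0.0000 ≤ continuation, so V_0 = 3.7433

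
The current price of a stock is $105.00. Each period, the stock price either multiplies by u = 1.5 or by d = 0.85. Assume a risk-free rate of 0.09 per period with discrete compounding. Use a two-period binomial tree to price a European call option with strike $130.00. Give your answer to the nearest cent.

Risk-neutral probability p = (1 + 0.09 − 0.85)/(1.5 − 0.85) = 0.2400/0.6500 = 0.3692
Terminal stock prices: S_uu = 236.2, S_ud = 133.9, S_dd = 75.86
Terminal payoffs (S − K): max(106.2, 0) = 106.2, max(3.875, 0) = 3.875, max(-54.14, 0) = 0
Node u (S = 157.5): V_u = 1/1.09·[0.3692·106.2500 + 0.6308·3.8750] = 38.2339
Node d (S = 89.25): V_d = 1/1.09·[0.3692·3.8750 + 0.6308·0.0000] = 1.3126
Node 0 (S = 105): V_0 = 1/1.09·[0.3692·38.2339 + 0.6308·1.3126] = 13.7111

$13.71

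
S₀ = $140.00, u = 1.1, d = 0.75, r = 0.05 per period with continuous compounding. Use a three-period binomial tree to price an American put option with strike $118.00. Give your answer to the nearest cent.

$2.17

Risk-neutral probability p = (e^0.05 − 0.75)/(1.1 − 0.75) = 0.3013/0.3500 = 0.8608
Terminal stock prices: S_uuu = 186.3, S_uud = 127.1, S_udd = 86.62, S_ddd = 59.06
Terminal payoffs (K − S): max(-68.34, 0) = 0, max(-9.05, 0) = 0, max(31.38, 0) = 31.38, max(58.94, 0) = 58.94
Node uu (S = 169.4): continuation = e^(−0.05)·[0.8608·0.0000 + 0.1392·0.0000] = 0.0000; exercise value = 0.0000 ≤ continuation, so V_uu = 0.0000
Node ud (S = 115.5): continuation = e^(−0.05)·[0.8608·0.0000 + 0.1392·31.3750] = 4.1552; exercise value = 2.5000 ≤ continuation, so V_ud = 4.1552
Node dd (S = 78.75): continuation = e^(−0.05)·[0.8608·31.3750 + 0.1392·58.9375] = 33.4951; exercise value = 39.2500 > continuation, so V_dd = 39.2500 (exercise)
Node u (S = 154): continuation = e^(−0.05)·[0.8608·0.0000 + 0.1392·4.1552] = 0.5503; exercise value = 0.0000 ≤ continuation, so V_u = 0.5503
Node d (S = 105): continuation = e^(−0.05)·[0.8608·4.1552 + 0.1392·39.2500] = 8.6003; exercise value = 13.0000 > continuation, so V_d = 13.0000 (exercise)
Node 0 (S = 140): continuation = e^(−0.05)·[0.8608·0.5503 + 0.1392·13.0000] = 2.1722; exercise value = 0.0000 ≤ continuation, so V_0 = 2.1722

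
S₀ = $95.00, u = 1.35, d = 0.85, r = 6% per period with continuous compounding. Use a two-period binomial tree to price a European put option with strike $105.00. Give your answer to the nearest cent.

$10.71

Risk-neutral probability p = (e^0.06 − 0.85)/(1.35 − 0.85) = 0.2118/0.5000 = 0.4237
Terminal stock prices: S_uu = 173.1, S_ud = 109, S_dd = 68.64
Terminal payoffs (K − S): max(-68.14, 0) = 0, max(-4.013, 0) = 0, max(36.36, 0) = 36.36
Node u (S = 128.2): V_u = e^(−0.06)·[0.4237·0.0000 + 0.5763·0.0000] = 0.0000
Node d (S = 80.75): V_d = e^(−0.06)·[0.4237·0.0000 + 0.5763·36.3625] = 19.7363
Node 0 (S = 95): V_0 = e^(−0.06)·[0.4237·0.0000 + 0.5763·19.7363] = 10.7121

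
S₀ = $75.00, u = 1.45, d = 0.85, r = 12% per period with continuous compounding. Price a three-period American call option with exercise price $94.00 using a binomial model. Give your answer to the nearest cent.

$18.93

Risk-neutral probability p = (e^0.12 − 0.85)/(1.45 − 0.85) = 0.2775/0.6000 = 0.4625
Terminal stock prices: S_uuu = 228.6, S_uud = 134, S_udd = 78.57, S_ddd = 46.06
Terminal payoffs (S − K): max(134.6, 0) = 134.6, max(40.03, 0) = 40.03, max(-15.43, 0) = 0, max(-47.94, 0) = 0
Node uu (S = 157.7): continuation = e^(−0.12)·[0.4625·134.6469 + 0.5375·40.0344] = 74.3170; exercise value = 63.6875 ≤ continuation, so V_uu = 74.3170
Node ud (S = 92.44): continuation = e^(−0.12)·[0.4625·40.0344 + 0.5375·0.0000] = 16.4219; exercise value = 0.0000 ≤ continuation, so V_ud = 16.4219
Node dd (S = 54.19): continuation = e^(−0.12)·[0.4625·0.0000 + 0.5375·0.0000] = 0.0000; exercise value = 0.0000 ≤ continuation, so V_dd = 0.0000
Node u (S = 108.8): continuation = e^(−0.12)·[0.4625·74.3170 + 0.5375·16.4219] = 38.3133; exercise value = 14.7500 ≤ continuation, so V_u = 38.3133
Node d (S = 63.75): continuation = e^(−0.12)·[0.4625·16.4219 + 0.5375·0.0000] = 6.7362; exercise value = 0.0000 ≤ continuation, so V_d = 6.7362
Node 0 (S = 75): continuation = e^(−0.12)·[0.4625·38.3133 + 0.5375·6.7362] = 18.9273; exercise value = 0.0000 ≤ continuation, so V_0 = 18.9273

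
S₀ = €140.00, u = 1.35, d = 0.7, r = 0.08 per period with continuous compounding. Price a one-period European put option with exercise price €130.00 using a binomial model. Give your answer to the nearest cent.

Risk-neutral probability p = (e^0.08 − 0.7)/(1.35 − 0.7) = 0.3833/0.6500 = 0.5897
Terminal stock prices: S_u = 189, S_d = 98
Terminal payoffs (K − S): max(-59, 0) = 0, max(32, 0) = 32
Node 0 (S = 140): V_0 = e^(−0.08)·[0.5897·0.0000 + 0.4103·32.0000] = 12.1210

€12.12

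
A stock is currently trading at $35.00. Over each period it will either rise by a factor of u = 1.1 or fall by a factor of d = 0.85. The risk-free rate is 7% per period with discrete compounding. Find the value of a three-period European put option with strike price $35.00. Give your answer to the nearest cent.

Risk-neutral probability p = (1 + 0.07 − 0.85)/(1.1 − 0.85) = 0.2200/0.2500 = 0.8800
Terminal stock prices: S_uuu = 46.59, S_uud = 36, S_udd = 27.82, S_ddd = 21.49
Terminal payoffs (K − S): max(-11.59, 0) = 0, max(-0.9975, 0) = 0, max(7.184, 0) = 7.184, max(13.51, 0) = 13.51
Node uu (S = 42.35): V_uu = 1/1.07·[0.8800·0.0000 + 0.1200·0.0000] = 0.0000
Node ud (S = 32.73): V_ud = 1/1.07·[0.8800·0.0000 + 0.1200·7.1838] = 0.8057
Node dd (S = 25.29): V_dd = 1/1.07·[0.8800·7.1838 + 0.1200·13.5056] = 7.4228
Node u (S = 38.5): V_u = 1/1.07·[0.8800·0.0000 + 0.1200·0.8057] = 0.0904
Node d (S = 29.75): V_d = 1/1.07·[0.8800·0.8057 + 0.1200·7.4228] = 1.4951
Node 0 (S = 35): V_0 = 1/1.07·[0.8800·0.0904 + 0.1200·1.4951] = 0.2420

$0.24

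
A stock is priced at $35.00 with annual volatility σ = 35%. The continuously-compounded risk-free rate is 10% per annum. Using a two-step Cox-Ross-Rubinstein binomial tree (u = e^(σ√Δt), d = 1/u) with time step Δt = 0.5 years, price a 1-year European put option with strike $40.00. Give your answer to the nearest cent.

CRR parameters: u = e^(σ√Δt) = e^(0.35·√0.5) = 1.2808, d = 1/u = 0.7808
Per-period rate: rΔt = 0.1·0.5 = 0.05, so R = e^0.05 = 1.0513
Risk-neutral probability p = (e^0.05 − 0.7808)/(1.2808 − 0.7808) = 0.2705/0.5000 = 0.5410
Terminal stock prices: S_uu = 57.42, S_ud = 35, S_dd = 21.34
Terminal payoffs (K − S): max(-17.42, 0) = 0, max(5, 0) = 5, max(18.66, 0) = 18.66
Node u (S = 44.83): V_u = e^(−0.05)·[0.5410·0.0000 + 0.4590·5.0000] = 2.1832
Node d (S = 27.33): V_d = e^(−0.05)·[0.5410·5.0000 + 0.4590·18.6645] = 10.7226
Node 0 (S = 35): V_0 = e^(−0.05)·[0.5410·2.1832 + 0.4590·10.7226] = 5.8053

$5.81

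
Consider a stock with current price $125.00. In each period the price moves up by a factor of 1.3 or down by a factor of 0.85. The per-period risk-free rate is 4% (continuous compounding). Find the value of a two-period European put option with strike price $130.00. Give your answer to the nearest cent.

$12.15

Risk-neutral probability p = (e^0.04 − 0.85)/(1.3 − 0.85) = 0.1908/0.4500 = 0.4240
Terminal stock prices: S_uu = 211.3, S_ud = 138.1, S_dd = 90.31
Terminal payoffs (K − S): max(-81.25, 0) = 0, max(-8.125, 0) = 0, max(39.69, 0) = 39.69
Node u (S = 162.5): V_u = e^(−0.04)·[0.4240·0.0000 + 0.5760·0.0000] = 0.0000
Node d (S = 106.2): V_d = e^(−0.04)·[0.4240·0.0000 + 0.5760·39.6875] = 21.9627
Node 0 (S = 125): V_0 = e^(−0.04)·[0.4240·0.0000 + 0.5760·21.9627] = 12.1540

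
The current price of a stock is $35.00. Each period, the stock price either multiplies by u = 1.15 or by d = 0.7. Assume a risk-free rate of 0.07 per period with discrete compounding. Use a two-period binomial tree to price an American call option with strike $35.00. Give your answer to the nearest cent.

$6.67

Risk-neutral probability p = (1 + 0.07 − 0.7)/(1.15 − 0.7) = 0.3700/0.4500 = 0.8222
Terminal stock prices: S_uu = 46.29, S_ud = 28.17, S_dd = 17.15
Terminal payoffs (S − K): max(11.29, 0) = 11.29, max(-6.825, 0) = 0, max(-17.85, 0) = 0
Node u (S = 40.25): continuation = 1/1.07·[0.8222·11.2875 + 0.1778·0.0000] = 8.6737; exercise value = 5.2500 ≤ continuation, so V_u = 8.6737
Node d (S = 24.5): continuation = 1/1.07·[0.8222·0.0000 + 0.1778·0.0000] = 0.0000; exercise value = 0.0000 ≤ continuation, so V_d = 0.0000
Node 0 (S = 35): continuation = 1/1.07·[0.8222·8.6737 + 0.1778·0.0000] = 6.6651; exercise value = 0.0000 ≤ continuation, so V_0 = 6.6651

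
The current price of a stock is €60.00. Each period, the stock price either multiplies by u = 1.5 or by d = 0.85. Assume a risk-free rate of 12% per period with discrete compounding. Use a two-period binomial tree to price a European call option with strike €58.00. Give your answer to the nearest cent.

€17.75

Risk-neutral probability p = (1 + 0.12 − 0.85)/(1.5 − 0.85) = 0.2700/0.6500 = 0.4154
Terminal stock prices: S_uu = 135, S_ud = 76.5, S_dd = 43.35
Terminal payoffs (S − K): max(77, 0) = 77, max(18.5, 0) = 18.5, max(-14.65, 0) = 0
Node u (S = 90): V_u = 1/1.12·[0.4154·77.0000 + 0.5846·18.5000] = 38.2143
Node d (S = 51): V_d = 1/1.12·[0.4154·18.5000 + 0.5846·0.0000] = 6.8613
Node 0 (S = 60): V_0 = 1/1.12·[0.4154·38.2143 + 0.5846·6.8613] = 17.7543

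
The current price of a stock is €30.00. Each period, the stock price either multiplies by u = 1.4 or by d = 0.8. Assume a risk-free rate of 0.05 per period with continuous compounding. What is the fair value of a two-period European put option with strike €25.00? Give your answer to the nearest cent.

€1.77

Risk-neutral probability p = (e^0.05 − 0.8)/(1.4 − 0.8) = 0.2513/0.6000 = 0.4188
Terminal stock prices: S_uu = 58.8, S_ud = 33.6, S_dd = 19.2
Terminal payoffs (K − S): max(-33.8, 0) = 0, max(-8.6, 0) = 0, max(5.8, 0) = 5.8
Node u (S = 42): V_u = e^(−0.05)·[0.4188·0.0000 + 0.5812·0.0000] = 0.0000
Node d (S = 24): V_d = e^(−0.05)·[0.4188·0.0000 + 0.5812·5.8000] = 3.2066
Node 0 (S = 30): V_0 = e^(−0.05)·[0.4188·0.0000 + 0.5812·3.2066] = 1.7728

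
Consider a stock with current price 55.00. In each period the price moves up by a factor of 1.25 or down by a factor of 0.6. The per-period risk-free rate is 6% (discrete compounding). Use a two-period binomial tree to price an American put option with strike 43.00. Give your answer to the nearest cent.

Risk-neutral probability p = (1 + 0.06 − 0.6)/(1.25 − 0.6) = 0.4600/0.6500 = 0.7077
Terminal stock prices: S_uu = 85.94, S_ud = 41.25, S_dd = 19.8
Terminal payoffs (K − S): max(-42.94, 0) = 0, max(1.75, 0) = 1.75, max(23.2, 0) = 23.2
Node u (S = 68.75): continuation = 1/1.06·[0.7077·0.0000 + 0.2923·1.7500] = 0.4826; exercise value = 0.0000 ≤ continuation, so V_u = 0.4826
Node d (S = 33): continuation = 1/1.06·[0.7077·1.7500 + 0.2923·23.2000] = 7.5660; exercise value = 10.0000 > continuation, so V_d = 10.0000 (exercise)
Node 0 (S = 55): continuation = 1/1.06·[0.7077·0.4826 + 0.2923·10.0000] = 3.0798; exercise value = 0.0000 ≤ continuation, so V_0 = 3.0798

3.08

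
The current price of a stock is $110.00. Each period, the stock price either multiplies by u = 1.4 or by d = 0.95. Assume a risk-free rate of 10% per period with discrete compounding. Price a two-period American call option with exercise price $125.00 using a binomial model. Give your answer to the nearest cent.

Risk-neutral probability p = (1 + 0.1 − 0.95)/(1.4 − 0.95) = 0.1500/0.4500 = 0.3333
Terminal stock prices: S_uu = 215.6, S_ud = 146.3, S_dd = 99.27
Terminal payoffs (S − K): max(90.6, 0) = 90.6, max(21.3, 0) = 21.3, max(-25.73, 0) = 0
Node u (S = 154): continuation = 1/1.1·[0.3333·90.6000 + 0.6667·21.3000] = 40.3636; exercise value = 29.0000 ≤ continuation, so V_u = 40.3636
Node d (S = 104.5): continuation = 1/1.1·[0.3333·21.3000 + 0.6667·0.0000] = 6.4545; exercise value = 0.0000 ≤ continuation, so V_d = 6.4545
Node 0 (S = 110): continuation = 1/1.1·[0.3333·40.3636 + 0.6667·6.4545] = 16.1433; exercise value = 0.0000 ≤ continuation, so V_0 = 16.1433

$16.14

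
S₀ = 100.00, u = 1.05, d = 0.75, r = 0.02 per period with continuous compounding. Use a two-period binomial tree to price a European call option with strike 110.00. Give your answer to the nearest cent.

0.19

Risk-neutral probability p = (e^0.02 − 0.75)/(1.05 − 0.75) = 0.2702/0.3000 = 0.9007
Terminal stock prices: S_uu = 110.2, S_ud = 78.75, S_dd = 56.25
Terminal payoffs (S − K): max(0.25, 0) = 0.25, max(-31.25, 0) = 0, max(-53.75, 0) = 0
Node u (S = 105): V_u = e^(−0.02)·[0.9007·0.2500 + 0.0993·0.0000] = 0.2207
Node d (S = 75): V_d = e^(−0.02)·[0.9007·0.0000 + 0.0993·0.0000] = 0.0000
Node 0 (S = 100): V_0 = e^(−0.02)·[0.9007·0.2207 + 0.0993·0.0000] = 0.1949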